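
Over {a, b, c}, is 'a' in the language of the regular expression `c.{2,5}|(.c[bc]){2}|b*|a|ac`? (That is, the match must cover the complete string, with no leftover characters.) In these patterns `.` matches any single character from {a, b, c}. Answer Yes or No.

Yes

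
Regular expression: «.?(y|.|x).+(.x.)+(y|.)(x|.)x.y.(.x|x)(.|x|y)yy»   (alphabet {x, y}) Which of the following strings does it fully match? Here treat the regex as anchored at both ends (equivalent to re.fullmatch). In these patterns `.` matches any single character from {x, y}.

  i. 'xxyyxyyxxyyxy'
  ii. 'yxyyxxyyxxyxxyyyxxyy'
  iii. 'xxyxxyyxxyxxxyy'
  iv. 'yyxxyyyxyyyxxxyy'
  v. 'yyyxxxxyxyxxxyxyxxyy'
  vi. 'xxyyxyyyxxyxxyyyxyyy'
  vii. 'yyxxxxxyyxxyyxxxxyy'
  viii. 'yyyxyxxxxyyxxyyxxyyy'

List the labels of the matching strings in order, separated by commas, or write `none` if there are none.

ii, iii, iv, vi, vii, viii

i → no match — must end with 'yy'
ii → match
iii → match
iv → match
v → no match
vi → match
vii → match
viii → match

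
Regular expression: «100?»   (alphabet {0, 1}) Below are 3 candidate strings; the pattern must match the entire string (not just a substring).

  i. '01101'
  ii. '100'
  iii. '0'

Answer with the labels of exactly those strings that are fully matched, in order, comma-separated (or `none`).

i → no match — must start with '10'
ii → match
iii → no match — must start with '10'

ii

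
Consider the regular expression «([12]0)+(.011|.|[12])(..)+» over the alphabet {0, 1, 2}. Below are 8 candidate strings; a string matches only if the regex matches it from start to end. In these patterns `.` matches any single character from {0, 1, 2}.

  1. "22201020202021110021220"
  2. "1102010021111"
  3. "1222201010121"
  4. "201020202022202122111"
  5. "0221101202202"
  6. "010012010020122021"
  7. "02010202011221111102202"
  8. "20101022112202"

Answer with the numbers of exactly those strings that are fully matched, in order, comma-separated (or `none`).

1 → no match
2 → no match
3 → no match
4 → match
5 → no match
6 → no match
7 → no match
8 → no match

4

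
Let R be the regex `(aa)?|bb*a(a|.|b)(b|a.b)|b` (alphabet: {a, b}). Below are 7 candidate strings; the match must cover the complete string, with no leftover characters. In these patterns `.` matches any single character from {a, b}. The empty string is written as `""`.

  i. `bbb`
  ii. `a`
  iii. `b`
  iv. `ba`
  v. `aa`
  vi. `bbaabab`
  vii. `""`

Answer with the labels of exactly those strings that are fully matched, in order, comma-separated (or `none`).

iii, v, vii

i. `bbb` → no match
ii. `a` → no match
iii. `b` → match
iv. `ba` → no match
v. `aa` → match
vi. `bbaabab` → no match
vii. `""` → match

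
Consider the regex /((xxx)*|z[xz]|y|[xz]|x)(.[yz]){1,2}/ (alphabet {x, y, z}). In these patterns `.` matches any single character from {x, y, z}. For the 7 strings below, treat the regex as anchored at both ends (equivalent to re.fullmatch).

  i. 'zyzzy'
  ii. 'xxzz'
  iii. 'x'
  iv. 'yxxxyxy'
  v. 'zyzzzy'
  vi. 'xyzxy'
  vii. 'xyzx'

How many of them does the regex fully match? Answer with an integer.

2

i. 'zyzzy' → match
ii. 'xxzz' → no match
iii. 'x' → no match
iv. 'yxxxyxy' → no match
v. 'zyzzzy' → no match
vi. 'xyzxy' → match
vii. 'xyzx' → no match
Total matched: 2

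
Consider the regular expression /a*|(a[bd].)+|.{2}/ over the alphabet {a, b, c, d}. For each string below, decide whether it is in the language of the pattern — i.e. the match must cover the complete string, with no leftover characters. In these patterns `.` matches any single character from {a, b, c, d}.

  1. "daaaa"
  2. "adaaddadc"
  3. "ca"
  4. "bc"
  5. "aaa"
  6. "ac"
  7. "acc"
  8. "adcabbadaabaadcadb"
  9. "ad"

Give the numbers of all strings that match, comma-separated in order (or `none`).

1 → no match
2 → match
3 → match
4 → match
5 → match
6 → match
7 → no match
8 → match
9 → match

2, 3, 4, 5, 6, 8, 9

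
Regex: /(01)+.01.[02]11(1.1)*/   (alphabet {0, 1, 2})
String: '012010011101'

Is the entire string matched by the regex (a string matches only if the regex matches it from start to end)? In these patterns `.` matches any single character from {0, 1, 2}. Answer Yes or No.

Yes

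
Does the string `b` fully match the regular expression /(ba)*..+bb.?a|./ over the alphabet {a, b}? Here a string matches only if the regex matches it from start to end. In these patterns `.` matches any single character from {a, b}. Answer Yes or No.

Yes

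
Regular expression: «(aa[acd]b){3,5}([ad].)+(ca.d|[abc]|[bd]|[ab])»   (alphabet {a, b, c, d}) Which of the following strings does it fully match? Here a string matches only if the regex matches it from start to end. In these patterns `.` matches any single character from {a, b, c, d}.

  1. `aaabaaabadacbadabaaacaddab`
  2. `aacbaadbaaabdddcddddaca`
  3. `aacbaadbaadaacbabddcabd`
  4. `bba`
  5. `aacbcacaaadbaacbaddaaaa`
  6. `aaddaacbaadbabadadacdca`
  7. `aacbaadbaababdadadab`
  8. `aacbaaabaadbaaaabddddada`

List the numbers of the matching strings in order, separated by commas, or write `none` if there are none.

2

1 → no match
2 → match
3 → no match
4 → no match — must start with `aa`
5 → no match
6 → no match
7 → no match
8 → no match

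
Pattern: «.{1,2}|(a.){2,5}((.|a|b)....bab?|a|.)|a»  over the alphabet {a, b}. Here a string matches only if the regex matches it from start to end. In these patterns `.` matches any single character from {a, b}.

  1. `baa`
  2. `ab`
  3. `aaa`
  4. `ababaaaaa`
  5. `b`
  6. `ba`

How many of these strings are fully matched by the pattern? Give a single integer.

4

1 → no match
2 → match
3 → no match
4 → match
5 → match
6 → match
Total matched: 4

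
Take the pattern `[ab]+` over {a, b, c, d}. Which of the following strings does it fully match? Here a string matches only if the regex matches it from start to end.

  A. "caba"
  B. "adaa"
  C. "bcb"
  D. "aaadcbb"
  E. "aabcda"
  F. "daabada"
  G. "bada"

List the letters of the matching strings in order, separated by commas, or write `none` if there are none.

A → no match
B → no match
C → no match
D → no match
E → no match
F → no match
G → no match

none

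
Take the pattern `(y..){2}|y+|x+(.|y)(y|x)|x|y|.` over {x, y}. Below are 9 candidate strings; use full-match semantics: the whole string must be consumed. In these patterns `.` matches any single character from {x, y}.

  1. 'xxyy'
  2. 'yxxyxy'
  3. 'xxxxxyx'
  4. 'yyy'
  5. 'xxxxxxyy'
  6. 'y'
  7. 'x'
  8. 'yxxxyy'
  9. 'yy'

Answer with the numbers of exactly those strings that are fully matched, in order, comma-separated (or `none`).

1 → match
2 → match
3 → match
4 → match
5 → match
6 → match
7 → match
8 → no match
9 → match

1, 2, 3, 4, 5, 6, 7, 9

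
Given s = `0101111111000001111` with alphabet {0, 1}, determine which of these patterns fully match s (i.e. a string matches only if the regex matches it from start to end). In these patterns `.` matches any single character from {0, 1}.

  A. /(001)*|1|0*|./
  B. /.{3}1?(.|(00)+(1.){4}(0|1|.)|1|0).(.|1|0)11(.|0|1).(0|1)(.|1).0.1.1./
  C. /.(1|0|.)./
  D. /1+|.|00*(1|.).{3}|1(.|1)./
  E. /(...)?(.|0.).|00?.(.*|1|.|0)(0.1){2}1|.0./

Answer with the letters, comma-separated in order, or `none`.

A → no match
B → match
C → no match
D → no match
E → no match

B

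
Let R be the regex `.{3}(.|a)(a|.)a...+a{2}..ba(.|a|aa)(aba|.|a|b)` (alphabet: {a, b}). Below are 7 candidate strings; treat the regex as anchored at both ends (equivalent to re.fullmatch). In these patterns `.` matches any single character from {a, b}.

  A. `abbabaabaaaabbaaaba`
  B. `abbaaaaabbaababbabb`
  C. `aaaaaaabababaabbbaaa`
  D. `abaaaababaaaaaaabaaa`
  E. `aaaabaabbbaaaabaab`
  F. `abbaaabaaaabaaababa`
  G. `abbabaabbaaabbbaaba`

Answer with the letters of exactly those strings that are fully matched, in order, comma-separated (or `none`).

A → match
B → no match
C → match
D → match
E → match
F → no match
G → no match

A, C, D, E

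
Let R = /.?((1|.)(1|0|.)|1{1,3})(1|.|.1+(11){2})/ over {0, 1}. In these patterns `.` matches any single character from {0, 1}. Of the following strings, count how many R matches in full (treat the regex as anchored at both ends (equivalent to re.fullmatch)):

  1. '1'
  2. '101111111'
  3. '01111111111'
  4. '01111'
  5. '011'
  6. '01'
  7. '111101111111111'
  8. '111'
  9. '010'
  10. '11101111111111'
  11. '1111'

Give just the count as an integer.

1 → no match
2 → match
3 → match
4 → match
5 → match
6 → no match
7 → match
8 → match
9 → match
10 → match
11 → match
Total matched: 9

9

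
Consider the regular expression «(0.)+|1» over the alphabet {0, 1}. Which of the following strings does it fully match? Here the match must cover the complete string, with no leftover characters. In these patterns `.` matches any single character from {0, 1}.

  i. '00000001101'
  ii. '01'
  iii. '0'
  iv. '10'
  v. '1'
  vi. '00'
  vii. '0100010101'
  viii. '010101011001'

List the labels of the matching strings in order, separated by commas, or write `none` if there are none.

i → no match
ii → match
iii → no match
iv → no match
v → match
vi → match
vii → match
viii → no match

ii, v, vi, vii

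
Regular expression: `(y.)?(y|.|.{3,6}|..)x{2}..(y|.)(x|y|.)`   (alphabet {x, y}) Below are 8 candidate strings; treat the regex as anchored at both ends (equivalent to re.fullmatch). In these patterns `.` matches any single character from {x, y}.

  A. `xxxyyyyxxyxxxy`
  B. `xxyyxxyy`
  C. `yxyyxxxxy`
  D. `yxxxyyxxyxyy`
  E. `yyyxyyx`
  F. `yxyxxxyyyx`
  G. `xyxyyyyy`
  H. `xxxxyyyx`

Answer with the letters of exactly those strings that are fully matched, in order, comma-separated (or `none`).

D, F, H

A → no match
B → no match
C → no match
D → match
E → no match
F → match
G → no match
H → match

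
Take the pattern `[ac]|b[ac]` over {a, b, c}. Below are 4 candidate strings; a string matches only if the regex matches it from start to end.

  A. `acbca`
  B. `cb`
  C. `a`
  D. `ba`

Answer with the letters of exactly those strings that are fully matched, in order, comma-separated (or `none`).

A → no match
B → no match
C → match
D → match

C, D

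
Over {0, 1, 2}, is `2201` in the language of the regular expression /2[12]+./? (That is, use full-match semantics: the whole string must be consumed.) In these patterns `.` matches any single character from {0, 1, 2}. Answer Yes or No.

No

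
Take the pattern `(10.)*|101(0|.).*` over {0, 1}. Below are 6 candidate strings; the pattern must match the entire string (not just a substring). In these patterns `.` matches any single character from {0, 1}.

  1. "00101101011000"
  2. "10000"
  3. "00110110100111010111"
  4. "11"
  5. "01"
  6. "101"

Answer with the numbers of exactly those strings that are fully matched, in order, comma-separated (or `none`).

1 → no match
2 → no match
3 → no match
4 → no match
5 → no match
6 → match

6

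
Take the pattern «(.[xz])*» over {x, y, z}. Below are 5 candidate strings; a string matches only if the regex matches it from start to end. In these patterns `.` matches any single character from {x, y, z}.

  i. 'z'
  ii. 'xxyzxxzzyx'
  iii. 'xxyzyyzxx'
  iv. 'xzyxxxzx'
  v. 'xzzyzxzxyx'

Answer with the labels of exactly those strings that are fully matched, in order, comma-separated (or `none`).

i → no match
ii → match
iii → no match
iv → match
v → no match

ii, iv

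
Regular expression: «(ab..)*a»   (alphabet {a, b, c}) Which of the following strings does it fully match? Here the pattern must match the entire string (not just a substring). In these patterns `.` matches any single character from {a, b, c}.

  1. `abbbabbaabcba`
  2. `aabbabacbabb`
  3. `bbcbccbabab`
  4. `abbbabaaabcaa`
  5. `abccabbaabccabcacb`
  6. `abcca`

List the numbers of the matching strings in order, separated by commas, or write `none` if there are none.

1 → match
2 → no match — must end with `a`
3 → no match — must end with `a`
4 → match
5 → no match — must end with `a`
6 → match

1, 4, 6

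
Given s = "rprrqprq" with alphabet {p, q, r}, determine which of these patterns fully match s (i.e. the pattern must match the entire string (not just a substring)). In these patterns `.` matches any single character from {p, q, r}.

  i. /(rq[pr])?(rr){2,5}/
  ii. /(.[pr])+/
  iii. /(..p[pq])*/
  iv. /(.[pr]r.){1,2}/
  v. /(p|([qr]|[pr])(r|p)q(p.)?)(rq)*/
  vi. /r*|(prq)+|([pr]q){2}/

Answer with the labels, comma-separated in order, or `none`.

iv

i → no match — must end with "rr"
ii → no match
iii → no match
iv → match
v → no match
vi → no match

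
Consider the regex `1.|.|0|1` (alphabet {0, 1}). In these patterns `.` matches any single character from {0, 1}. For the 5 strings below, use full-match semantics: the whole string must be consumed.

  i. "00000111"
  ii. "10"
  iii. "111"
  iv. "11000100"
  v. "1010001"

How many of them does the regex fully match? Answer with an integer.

i → no match
ii → match
iii → no match
iv → no match
v → no match
Total matched: 1

1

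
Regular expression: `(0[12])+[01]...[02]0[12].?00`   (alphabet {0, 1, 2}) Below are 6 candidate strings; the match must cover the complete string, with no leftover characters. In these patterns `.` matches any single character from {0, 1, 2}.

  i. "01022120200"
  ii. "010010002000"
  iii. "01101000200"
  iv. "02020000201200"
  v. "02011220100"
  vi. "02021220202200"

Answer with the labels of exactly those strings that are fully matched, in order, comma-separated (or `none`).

i, ii, iii, iv, v, vi

i → match
ii → match
iii → match
iv → match
v → match
vi → match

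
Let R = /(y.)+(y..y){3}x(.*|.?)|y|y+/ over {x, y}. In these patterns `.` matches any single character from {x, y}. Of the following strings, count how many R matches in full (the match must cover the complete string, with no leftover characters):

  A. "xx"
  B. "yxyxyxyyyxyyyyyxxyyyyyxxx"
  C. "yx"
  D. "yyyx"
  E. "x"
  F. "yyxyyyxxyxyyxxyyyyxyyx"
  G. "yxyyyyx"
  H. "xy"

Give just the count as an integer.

1

A → no match — must start with "y"
B → match
C → no match
D → no match
E → no match — must start with "y"
F → no match
G → no match
H → no match — must start with "y"
Total matched: 1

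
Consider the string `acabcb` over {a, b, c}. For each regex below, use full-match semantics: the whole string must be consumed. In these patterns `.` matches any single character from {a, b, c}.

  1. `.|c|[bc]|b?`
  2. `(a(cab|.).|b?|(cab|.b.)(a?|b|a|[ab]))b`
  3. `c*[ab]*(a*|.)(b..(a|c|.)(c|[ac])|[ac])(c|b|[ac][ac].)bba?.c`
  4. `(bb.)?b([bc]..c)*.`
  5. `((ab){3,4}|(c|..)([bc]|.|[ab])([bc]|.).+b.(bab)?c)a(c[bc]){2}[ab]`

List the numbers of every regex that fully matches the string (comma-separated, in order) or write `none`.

2

1 → no match
2 → match
3 → no match — must end with `c`
4 → no match
5 → no match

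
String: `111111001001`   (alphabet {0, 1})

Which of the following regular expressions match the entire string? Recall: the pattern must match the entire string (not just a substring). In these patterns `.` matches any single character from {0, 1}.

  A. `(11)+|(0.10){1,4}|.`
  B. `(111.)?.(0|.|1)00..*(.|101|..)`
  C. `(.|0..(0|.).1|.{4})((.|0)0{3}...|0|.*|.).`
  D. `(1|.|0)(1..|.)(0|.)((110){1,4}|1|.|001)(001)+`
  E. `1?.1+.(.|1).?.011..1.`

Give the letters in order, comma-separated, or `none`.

B, C, D

A → no match
B → match
C → match
D → match
E → no match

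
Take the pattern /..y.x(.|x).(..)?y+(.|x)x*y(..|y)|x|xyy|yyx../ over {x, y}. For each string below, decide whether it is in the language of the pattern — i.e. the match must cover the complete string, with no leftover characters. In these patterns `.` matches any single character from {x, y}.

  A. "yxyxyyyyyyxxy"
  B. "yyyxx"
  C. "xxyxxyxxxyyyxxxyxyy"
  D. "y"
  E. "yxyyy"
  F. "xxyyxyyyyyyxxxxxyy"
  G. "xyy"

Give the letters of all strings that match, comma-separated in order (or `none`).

F, G

A → no match
B → no match
C → no match
D → no match
E → no match
F → match
G → match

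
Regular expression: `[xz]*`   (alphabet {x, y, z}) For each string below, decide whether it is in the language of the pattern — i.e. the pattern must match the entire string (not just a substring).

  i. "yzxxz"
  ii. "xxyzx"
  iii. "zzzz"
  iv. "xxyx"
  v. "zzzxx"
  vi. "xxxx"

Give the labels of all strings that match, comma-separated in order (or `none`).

iii, v, vi

i → no match
ii → no match
iii → match
iv → no match
v → match
vi → match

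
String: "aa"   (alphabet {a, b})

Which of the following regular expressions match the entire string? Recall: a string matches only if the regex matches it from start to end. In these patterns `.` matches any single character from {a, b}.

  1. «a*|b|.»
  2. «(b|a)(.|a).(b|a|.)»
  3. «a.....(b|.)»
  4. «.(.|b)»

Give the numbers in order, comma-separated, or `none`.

1 → match
2 → no match
3 → no match
4 → match

1, 4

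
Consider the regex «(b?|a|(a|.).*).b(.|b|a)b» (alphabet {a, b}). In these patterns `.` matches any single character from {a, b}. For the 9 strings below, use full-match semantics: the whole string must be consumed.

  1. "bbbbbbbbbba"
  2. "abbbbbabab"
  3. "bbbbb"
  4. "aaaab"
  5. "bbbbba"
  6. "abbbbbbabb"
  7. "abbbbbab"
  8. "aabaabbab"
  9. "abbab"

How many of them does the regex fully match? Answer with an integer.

1 → no match — must end with "b"
2 → match
3 → match
4 → no match
5 → no match — must end with "b"
6 → no match
7 → match
8 → match
9 → match
Total matched: 5

5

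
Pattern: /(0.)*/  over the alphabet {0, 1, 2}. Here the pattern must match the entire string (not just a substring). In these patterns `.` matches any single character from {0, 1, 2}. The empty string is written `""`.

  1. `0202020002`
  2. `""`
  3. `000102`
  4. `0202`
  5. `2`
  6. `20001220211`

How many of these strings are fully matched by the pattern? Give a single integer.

4

1. `0202020002` → match
2. `""` → match
3. `000102` → match
4. `0202` → match
5. `2` → no match
6. `20001220211` → no match
Total matched: 4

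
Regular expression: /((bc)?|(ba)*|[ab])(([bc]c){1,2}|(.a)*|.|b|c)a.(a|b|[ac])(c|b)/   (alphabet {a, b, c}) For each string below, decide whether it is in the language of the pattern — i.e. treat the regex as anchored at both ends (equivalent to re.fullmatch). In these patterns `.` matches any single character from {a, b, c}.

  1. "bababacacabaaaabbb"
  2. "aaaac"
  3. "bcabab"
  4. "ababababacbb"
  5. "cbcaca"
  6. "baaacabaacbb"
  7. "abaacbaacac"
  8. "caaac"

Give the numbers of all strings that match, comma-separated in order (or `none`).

1 → match
2 → match
3 → match
4 → no match
5 → no match
6 → match
7 → no match
8 → match

1, 2, 3, 6, 8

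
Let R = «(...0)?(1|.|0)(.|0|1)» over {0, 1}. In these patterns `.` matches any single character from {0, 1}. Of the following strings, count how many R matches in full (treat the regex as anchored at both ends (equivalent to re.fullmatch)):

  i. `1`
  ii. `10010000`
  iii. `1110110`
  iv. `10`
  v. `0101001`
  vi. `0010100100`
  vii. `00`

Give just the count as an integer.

i → no match
ii → no match
iii → no match
iv → match
v → no match
vi → no match
vii → match
Total matched: 2

2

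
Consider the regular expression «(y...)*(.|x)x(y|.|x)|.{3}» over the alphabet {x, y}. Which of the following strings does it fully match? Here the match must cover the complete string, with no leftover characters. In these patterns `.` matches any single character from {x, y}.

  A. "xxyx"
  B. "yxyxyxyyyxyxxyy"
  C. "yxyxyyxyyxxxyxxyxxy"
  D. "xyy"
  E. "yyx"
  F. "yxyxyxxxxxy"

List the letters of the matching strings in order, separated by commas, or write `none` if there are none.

C, D, E, F

A. "xxyx" → no match
B → no match
C → match
D. "xyy" → match
E. "yyx" → match
F. "yxyxyxxxxxy" → match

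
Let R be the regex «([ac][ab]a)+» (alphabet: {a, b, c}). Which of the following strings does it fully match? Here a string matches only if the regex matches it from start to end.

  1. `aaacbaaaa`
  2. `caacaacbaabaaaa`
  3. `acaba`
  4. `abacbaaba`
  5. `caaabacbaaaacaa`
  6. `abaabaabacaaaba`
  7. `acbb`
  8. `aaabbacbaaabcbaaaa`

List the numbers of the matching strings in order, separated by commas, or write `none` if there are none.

1, 2, 4, 5, 6

1. `aaacbaaaa` → match
2 → match
3. `acaba` → no match
4. `abacbaaba` → match
5 → match
6 → match
7. `acbb` → no match — must end with `a`
8 → no match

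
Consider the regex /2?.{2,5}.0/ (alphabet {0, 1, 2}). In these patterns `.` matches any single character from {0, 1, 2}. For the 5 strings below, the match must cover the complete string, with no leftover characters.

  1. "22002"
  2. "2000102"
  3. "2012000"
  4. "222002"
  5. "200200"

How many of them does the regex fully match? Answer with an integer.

2

1 → no match — must end with "0"
2 → no match — must end with "0"
3 → match
4 → no match — must end with "0"
5 → match
Total matched: 2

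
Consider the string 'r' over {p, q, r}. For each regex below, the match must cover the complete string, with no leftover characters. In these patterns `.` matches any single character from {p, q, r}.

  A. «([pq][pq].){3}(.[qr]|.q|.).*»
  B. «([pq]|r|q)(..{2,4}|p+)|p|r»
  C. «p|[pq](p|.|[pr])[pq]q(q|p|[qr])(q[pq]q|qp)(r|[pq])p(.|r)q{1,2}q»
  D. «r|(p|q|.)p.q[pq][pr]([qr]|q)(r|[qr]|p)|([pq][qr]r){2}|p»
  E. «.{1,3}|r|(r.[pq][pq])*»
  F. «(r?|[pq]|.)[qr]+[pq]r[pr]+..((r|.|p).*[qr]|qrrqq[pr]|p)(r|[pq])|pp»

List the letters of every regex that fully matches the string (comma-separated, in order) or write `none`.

B, D, E

A → no match
B → match
C → no match
D → match
E → match
F → no match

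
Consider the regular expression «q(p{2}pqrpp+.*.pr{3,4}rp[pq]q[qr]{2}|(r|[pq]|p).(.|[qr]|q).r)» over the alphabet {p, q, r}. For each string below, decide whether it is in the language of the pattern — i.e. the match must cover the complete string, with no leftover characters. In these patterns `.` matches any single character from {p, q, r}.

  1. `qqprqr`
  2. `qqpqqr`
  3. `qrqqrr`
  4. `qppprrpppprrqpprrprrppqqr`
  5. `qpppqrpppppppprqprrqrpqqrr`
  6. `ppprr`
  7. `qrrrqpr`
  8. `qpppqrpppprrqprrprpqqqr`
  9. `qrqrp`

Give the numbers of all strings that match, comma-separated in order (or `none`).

1 → match
2 → match
3 → match
4 → no match
5 → no match
6 → no match — must start with `q`
7 → no match
8 → no match
9 → no match

1, 2, 3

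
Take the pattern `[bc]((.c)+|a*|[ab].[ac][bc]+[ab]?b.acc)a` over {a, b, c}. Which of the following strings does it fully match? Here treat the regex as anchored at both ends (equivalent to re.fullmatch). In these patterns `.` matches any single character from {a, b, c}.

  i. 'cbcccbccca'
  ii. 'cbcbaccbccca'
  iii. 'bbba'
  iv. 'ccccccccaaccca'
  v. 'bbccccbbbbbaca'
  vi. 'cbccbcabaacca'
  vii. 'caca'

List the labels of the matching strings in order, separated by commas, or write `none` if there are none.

i, vi, vii

i → match
ii → no match
iii → no match
iv → no match
v → no match
vi → match
vii → match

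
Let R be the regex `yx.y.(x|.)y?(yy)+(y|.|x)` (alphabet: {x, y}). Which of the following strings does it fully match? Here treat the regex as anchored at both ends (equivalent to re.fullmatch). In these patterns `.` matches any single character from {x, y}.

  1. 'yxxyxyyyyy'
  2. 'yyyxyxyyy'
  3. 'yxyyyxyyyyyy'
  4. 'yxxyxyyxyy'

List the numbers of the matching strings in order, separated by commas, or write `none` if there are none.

1, 3

1. 'yxxyxyyyyy' → match
2. 'yyyxyxyyy' → no match — must start with 'yx'
3. 'yxyyyxyyyyyy' → match
4. 'yxxyxyyxyy' → no match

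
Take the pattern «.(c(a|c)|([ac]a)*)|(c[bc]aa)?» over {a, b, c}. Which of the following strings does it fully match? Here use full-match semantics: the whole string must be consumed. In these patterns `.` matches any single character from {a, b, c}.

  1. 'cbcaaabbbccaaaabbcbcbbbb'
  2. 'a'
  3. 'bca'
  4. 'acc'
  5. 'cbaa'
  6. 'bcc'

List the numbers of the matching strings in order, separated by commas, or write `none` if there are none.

2, 3, 4, 5, 6

1 → no match
2 → match
3 → match
4 → match
5 → match
6 → match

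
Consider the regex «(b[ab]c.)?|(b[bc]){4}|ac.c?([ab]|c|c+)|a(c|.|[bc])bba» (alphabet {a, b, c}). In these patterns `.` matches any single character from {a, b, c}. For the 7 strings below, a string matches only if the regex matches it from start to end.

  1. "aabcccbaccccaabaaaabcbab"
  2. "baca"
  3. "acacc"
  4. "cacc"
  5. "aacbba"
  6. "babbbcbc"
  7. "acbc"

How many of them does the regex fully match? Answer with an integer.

3

1 → no match
2. "baca" → match
3. "acacc" → match
4. "cacc" → no match
5. "aacbba" → no match
6. "babbbcbc" → no match
7. "acbc" → match
Total matched: 3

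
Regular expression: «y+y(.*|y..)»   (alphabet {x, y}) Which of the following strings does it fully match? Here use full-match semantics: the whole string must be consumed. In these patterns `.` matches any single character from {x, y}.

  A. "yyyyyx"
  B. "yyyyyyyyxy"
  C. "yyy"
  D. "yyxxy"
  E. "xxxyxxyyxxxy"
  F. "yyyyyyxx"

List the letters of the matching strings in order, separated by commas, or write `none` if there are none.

A. "yyyyyx" → match
B. "yyyyyyyyxy" → match
C. "yyy" → match
D. "yyxxy" → match
E. "xxxyxxyyxxxy" → no match — must start with "y"
F. "yyyyyyxx" → match

A, B, C, D, F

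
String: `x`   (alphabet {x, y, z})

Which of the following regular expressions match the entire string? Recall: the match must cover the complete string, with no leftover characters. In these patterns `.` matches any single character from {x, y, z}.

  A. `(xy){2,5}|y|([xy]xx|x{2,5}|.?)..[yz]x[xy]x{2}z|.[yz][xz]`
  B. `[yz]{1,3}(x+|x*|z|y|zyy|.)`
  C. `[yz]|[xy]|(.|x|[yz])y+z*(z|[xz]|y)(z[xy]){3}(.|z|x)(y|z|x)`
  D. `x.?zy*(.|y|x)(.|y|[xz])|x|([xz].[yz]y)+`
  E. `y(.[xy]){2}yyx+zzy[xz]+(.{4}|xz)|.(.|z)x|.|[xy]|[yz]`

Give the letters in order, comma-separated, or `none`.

C, D, E

A → no match
B → no match
C → match
D → match
E → match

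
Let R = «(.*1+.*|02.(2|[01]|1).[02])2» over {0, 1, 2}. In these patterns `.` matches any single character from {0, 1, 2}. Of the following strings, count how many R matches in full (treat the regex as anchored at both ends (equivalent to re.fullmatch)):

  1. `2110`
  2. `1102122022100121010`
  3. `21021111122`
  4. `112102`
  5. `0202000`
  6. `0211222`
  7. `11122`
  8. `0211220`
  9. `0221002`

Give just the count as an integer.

5

1 → no match — must end with `2`
2 → no match — must end with `2`
3 → match
4 → match
5 → no match — must end with `2`
6 → match
7 → match
8 → no match — must end with `2`
9 → match
Total matched: 5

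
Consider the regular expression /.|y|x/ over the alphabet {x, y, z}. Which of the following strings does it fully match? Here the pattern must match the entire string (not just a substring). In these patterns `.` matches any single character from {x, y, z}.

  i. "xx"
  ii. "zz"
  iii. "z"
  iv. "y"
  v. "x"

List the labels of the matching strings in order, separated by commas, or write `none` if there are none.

iii, iv, v

i → no match
ii → no match
iii → match
iv → match
v → match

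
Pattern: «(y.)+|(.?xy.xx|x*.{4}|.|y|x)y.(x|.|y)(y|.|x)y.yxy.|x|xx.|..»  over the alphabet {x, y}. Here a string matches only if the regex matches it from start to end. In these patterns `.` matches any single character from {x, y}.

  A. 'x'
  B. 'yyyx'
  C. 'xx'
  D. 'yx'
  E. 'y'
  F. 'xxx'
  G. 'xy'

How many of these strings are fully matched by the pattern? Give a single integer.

6

A. 'x' → match
B. 'yyyx' → match
C. 'xx' → match
D. 'yx' → match
E. 'y' → no match
F. 'xxx' → match
G. 'xy' → match
Total matched: 6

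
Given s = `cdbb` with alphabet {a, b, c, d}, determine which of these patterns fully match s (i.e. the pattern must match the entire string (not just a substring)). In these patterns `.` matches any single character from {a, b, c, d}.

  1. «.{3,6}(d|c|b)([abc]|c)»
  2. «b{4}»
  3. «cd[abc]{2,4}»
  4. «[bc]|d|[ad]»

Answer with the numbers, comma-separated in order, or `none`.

3

1 → no match
2 → no match — must start with `b`
3 → match
4 → no match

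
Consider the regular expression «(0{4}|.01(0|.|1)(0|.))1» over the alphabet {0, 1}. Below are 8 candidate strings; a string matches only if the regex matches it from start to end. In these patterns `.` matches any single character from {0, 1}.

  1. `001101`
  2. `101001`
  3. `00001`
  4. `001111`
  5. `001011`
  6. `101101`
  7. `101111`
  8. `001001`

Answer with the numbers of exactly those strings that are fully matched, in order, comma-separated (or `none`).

1, 2, 3, 4, 5, 6, 7, 8

1 → match
2 → match
3 → match
4 → match
5 → match
6 → match
7 → match
8 → match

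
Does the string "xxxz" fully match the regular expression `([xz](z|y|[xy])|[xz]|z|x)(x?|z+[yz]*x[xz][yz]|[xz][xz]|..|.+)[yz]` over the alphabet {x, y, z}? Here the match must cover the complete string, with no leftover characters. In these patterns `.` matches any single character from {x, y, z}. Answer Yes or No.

Yes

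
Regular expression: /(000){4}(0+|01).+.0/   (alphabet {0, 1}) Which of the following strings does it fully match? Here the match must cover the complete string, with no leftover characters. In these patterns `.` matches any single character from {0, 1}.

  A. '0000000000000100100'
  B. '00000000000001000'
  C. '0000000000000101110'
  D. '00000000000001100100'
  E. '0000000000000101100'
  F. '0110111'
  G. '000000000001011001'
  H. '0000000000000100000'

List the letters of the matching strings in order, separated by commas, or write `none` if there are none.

A, B, C, D, E, H

A → match
B → match
C → match
D → match
E → match
F. '0110111' → no match — must start with '000'
G → no match — must end with '0'
H → match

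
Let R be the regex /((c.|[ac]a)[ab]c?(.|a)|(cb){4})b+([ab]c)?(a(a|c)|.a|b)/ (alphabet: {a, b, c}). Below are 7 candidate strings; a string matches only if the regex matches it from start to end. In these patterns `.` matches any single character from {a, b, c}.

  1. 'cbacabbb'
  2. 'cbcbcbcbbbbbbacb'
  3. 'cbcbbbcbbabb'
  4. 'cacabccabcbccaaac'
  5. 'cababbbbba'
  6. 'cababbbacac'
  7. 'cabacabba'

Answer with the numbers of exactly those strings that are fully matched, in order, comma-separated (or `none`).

1, 2, 5, 6

1 → match
2 → match
3 → no match
4 → no match
5 → match
6 → match
7 → no match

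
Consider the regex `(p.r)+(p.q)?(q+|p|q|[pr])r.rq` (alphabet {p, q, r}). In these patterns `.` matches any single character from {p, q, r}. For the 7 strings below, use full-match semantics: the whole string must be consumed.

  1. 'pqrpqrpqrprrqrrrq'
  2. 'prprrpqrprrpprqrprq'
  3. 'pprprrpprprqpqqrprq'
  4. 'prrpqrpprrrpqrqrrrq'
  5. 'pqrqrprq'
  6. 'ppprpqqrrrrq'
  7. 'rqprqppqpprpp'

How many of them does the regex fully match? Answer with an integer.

1 → match
2 → no match
3 → no match
4 → no match
5 → match
6 → no match
7 → no match — must start with 'p'
Total matched: 2

2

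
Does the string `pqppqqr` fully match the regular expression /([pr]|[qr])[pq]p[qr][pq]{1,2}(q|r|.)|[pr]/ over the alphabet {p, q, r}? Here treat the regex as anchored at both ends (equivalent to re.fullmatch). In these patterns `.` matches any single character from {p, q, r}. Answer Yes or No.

No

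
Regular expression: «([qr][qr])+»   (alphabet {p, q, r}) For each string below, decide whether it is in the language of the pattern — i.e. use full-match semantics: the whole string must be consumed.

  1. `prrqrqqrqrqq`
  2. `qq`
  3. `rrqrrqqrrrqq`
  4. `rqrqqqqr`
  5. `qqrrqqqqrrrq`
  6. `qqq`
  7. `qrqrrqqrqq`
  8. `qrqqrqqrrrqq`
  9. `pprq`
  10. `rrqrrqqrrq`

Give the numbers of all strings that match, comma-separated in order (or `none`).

1 → no match
2 → match
3 → match
4 → match
5 → match
6 → no match
7 → match
8 → match
9 → no match
10 → match

2, 3, 4, 5, 7, 8, 10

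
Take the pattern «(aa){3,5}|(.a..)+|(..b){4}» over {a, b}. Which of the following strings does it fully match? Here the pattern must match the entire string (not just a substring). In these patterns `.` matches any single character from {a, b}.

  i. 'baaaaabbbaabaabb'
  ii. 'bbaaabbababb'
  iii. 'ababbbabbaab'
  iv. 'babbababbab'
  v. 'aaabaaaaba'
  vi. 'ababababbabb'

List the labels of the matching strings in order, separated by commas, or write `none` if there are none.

i

i → match
ii. 'bbaaabbababb' → no match
iii. 'ababbbabbaab' → no match
iv. 'babbababbab' → no match
v. 'aaabaaaaba' → no match
vi. 'ababababbabb' → no match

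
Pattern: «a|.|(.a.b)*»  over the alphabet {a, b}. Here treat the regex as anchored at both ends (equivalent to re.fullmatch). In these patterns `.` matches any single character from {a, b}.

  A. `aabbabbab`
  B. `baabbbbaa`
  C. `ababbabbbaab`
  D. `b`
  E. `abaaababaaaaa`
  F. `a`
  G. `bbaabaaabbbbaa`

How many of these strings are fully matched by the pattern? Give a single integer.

A → no match
B → no match
C → no match
D → match
E → no match
F → match
G → no match
Total matched: 2

2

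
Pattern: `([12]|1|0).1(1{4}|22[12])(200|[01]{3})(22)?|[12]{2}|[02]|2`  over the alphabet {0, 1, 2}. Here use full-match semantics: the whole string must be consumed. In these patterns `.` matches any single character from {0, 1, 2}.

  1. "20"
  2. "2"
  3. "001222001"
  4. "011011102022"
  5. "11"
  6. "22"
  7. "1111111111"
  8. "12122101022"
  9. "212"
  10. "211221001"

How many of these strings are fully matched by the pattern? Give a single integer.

1 → no match
2 → match
3 → match
4 → no match
5 → match
6 → match
7 → match
8 → match
9 → no match
10 → match
Total matched: 7

7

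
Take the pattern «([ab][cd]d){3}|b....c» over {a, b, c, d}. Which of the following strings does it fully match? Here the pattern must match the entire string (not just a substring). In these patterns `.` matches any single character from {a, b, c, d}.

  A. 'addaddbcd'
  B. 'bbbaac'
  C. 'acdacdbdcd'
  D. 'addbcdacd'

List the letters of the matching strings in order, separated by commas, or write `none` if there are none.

A, B, D

A → match
B → match
C → no match
D → match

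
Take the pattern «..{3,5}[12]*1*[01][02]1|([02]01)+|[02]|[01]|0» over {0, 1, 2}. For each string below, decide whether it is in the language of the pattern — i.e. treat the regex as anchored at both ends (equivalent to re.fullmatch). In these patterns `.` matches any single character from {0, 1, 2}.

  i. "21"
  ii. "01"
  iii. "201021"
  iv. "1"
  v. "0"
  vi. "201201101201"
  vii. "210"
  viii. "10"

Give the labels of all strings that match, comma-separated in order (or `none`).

i → no match
ii → no match
iii → no match
iv → match
v → match
vi → no match
vii → no match
viii → no match

iv, v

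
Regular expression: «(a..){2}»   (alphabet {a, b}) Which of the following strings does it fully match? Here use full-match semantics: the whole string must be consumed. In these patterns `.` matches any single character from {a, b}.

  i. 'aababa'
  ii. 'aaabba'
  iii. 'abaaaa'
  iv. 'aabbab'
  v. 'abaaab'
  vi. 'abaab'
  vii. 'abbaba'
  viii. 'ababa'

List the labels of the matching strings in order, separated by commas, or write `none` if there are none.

i → match
ii → no match
iii → match
iv → no match
v → match
vi → no match
vii → match
viii → no match

i, iii, v, vii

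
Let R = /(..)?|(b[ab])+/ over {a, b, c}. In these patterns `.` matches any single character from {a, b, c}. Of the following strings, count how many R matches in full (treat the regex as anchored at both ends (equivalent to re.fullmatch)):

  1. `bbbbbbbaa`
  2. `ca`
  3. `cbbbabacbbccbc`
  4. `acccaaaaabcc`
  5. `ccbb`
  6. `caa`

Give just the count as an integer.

1

1. `bbbbbbbaa` → no match
2. `ca` → match
3 → no match
4. `acccaaaaabcc` → no match
5. `ccbb` → no match
6. `caa` → no match
Total matched: 1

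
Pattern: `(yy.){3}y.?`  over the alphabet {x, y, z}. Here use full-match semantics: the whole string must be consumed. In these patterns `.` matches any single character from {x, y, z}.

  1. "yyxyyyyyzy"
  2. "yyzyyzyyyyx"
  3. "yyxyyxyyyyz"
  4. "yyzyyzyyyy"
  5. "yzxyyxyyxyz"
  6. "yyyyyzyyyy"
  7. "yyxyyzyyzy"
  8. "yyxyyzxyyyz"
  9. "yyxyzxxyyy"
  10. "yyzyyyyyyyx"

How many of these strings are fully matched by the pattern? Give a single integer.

7

1 → match
2 → match
3 → match
4 → match
5 → no match — must start with "yy"
6 → match
7 → match
8 → no match
9 → no match
10 → match
Total matched: 7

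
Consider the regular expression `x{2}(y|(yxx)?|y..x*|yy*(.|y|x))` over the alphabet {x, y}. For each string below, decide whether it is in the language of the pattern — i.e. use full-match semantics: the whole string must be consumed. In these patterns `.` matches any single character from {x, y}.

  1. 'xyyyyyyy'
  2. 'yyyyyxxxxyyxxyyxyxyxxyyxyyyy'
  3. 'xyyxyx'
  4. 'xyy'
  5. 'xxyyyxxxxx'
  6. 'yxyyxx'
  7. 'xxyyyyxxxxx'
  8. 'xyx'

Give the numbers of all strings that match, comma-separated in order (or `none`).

1 → no match
2 → no match — must start with 'x'
3 → no match
4 → no match
5 → match
6 → no match — must start with 'x'
7 → no match
8 → no match

5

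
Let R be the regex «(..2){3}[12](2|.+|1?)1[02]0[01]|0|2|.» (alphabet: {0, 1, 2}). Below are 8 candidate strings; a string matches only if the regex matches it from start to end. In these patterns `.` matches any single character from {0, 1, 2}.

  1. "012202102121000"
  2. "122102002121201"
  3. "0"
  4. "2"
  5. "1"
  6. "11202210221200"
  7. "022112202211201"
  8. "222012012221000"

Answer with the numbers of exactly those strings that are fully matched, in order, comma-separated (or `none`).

1 → match
2 → match
3 → match
4 → match
5 → match
6 → match
7 → match
8 → match

1, 2, 3, 4, 5, 6, 7, 8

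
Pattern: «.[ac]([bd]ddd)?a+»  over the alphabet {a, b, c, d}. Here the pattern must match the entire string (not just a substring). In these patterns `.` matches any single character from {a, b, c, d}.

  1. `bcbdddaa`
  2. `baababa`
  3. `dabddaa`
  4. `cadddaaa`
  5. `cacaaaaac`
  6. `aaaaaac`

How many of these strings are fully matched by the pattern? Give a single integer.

1

1 → match
2 → no match
3 → no match
4 → no match
5 → no match — must end with `a`
6 → no match — must end with `a`
Total matched: 1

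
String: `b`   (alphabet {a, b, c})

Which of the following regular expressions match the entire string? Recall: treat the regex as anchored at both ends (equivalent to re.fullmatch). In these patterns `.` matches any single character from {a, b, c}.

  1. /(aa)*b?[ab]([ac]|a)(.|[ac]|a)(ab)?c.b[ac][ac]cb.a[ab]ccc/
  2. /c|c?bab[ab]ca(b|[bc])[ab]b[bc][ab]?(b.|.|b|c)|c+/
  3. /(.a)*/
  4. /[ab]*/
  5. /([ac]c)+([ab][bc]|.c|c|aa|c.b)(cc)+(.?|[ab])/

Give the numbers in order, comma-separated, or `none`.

1 → no match — must end with `ccc`
2 → no match
3 → no match
4 → match
5 → no match

4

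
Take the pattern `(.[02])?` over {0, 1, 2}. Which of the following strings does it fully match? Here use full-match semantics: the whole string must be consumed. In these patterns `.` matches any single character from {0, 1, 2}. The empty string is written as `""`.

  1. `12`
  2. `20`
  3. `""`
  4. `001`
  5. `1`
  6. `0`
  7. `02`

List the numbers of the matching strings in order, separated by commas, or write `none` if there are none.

1, 2, 3, 7

1 → match
2 → match
3 → match
4 → no match
5 → no match
6 → no match
7 → match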